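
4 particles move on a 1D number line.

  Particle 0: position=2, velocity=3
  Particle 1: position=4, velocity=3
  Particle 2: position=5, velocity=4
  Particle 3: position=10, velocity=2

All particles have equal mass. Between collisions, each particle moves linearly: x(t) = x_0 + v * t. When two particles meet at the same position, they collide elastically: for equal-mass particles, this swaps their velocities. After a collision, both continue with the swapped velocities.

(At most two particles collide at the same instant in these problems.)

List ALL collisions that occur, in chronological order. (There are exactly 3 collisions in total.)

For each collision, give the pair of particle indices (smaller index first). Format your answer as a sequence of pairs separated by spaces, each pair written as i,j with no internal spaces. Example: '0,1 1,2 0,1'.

Collision at t=5/2: particles 2 and 3 swap velocities; positions: p0=19/2 p1=23/2 p2=15 p3=15; velocities now: v0=3 v1=3 v2=2 v3=4
Collision at t=6: particles 1 and 2 swap velocities; positions: p0=20 p1=22 p2=22 p3=29; velocities now: v0=3 v1=2 v2=3 v3=4
Collision at t=8: particles 0 and 1 swap velocities; positions: p0=26 p1=26 p2=28 p3=37; velocities now: v0=2 v1=3 v2=3 v3=4

Answer: 2,3 1,2 0,1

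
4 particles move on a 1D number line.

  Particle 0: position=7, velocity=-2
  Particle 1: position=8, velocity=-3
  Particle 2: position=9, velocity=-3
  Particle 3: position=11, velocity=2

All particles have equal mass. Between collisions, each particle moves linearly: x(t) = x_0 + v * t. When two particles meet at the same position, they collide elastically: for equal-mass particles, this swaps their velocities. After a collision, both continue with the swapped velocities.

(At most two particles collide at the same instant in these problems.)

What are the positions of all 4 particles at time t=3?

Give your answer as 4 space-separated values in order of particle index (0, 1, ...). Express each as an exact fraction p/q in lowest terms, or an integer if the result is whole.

Answer: -1 0 1 17

Derivation:
Collision at t=1: particles 0 and 1 swap velocities; positions: p0=5 p1=5 p2=6 p3=13; velocities now: v0=-3 v1=-2 v2=-3 v3=2
Collision at t=2: particles 1 and 2 swap velocities; positions: p0=2 p1=3 p2=3 p3=15; velocities now: v0=-3 v1=-3 v2=-2 v3=2
Advance to t=3 (no further collisions before then); velocities: v0=-3 v1=-3 v2=-2 v3=2; positions = -1 0 1 17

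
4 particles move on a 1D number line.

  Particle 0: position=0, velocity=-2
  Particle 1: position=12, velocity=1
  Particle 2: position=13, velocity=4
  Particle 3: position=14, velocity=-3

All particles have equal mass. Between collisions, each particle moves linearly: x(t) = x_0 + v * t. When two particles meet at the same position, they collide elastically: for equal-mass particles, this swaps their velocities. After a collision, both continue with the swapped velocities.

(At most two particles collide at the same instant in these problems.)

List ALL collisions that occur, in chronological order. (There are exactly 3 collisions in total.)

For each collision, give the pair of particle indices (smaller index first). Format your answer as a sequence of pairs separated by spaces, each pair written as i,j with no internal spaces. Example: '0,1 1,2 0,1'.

Answer: 2,3 1,2 0,1

Derivation:
Collision at t=1/7: particles 2 and 3 swap velocities; positions: p0=-2/7 p1=85/7 p2=95/7 p3=95/7; velocities now: v0=-2 v1=1 v2=-3 v3=4
Collision at t=1/2: particles 1 and 2 swap velocities; positions: p0=-1 p1=25/2 p2=25/2 p3=15; velocities now: v0=-2 v1=-3 v2=1 v3=4
Collision at t=14: particles 0 and 1 swap velocities; positions: p0=-28 p1=-28 p2=26 p3=69; velocities now: v0=-3 v1=-2 v2=1 v3=4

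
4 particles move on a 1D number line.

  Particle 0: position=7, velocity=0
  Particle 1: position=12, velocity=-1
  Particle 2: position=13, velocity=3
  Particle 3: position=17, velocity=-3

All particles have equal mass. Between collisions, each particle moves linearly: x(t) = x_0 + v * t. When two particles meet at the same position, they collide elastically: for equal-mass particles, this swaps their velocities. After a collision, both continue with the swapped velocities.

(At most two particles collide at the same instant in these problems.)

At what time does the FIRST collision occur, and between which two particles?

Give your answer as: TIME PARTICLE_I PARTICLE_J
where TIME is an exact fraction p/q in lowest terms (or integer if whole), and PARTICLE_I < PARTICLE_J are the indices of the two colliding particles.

Pair (0,1): pos 7,12 vel 0,-1 -> gap=5, closing at 1/unit, collide at t=5
Pair (1,2): pos 12,13 vel -1,3 -> not approaching (rel speed -4 <= 0)
Pair (2,3): pos 13,17 vel 3,-3 -> gap=4, closing at 6/unit, collide at t=2/3
Earliest collision: t=2/3 between 2 and 3

Answer: 2/3 2 3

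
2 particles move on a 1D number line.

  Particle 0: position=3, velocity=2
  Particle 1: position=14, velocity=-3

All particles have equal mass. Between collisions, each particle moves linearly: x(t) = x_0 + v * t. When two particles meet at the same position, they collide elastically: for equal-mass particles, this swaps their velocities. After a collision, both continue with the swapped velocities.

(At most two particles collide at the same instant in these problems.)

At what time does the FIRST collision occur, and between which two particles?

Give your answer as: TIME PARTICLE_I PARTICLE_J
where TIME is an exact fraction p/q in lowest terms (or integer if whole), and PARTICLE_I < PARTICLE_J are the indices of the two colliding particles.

Answer: 11/5 0 1

Derivation:
Pair (0,1): pos 3,14 vel 2,-3 -> gap=11, closing at 5/unit, collide at t=11/5
Earliest collision: t=11/5 between 0 and 1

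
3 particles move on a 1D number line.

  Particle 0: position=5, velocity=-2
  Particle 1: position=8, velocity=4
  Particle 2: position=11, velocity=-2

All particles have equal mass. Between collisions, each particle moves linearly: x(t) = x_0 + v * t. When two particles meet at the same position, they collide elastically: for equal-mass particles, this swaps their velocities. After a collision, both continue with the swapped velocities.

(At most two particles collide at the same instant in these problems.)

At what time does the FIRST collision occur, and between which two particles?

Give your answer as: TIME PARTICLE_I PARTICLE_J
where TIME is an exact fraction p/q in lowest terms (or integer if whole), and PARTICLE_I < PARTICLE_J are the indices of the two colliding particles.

Answer: 1/2 1 2

Derivation:
Pair (0,1): pos 5,8 vel -2,4 -> not approaching (rel speed -6 <= 0)
Pair (1,2): pos 8,11 vel 4,-2 -> gap=3, closing at 6/unit, collide at t=1/2
Earliest collision: t=1/2 between 1 and 2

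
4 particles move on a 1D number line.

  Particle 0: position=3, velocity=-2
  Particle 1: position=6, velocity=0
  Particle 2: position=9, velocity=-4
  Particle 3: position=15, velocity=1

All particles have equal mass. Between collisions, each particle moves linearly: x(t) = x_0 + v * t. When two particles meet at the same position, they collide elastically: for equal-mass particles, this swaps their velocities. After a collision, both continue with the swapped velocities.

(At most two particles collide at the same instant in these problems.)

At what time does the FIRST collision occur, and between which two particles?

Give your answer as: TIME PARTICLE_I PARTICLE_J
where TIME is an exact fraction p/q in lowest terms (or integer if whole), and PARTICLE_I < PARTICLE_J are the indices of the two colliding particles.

Pair (0,1): pos 3,6 vel -2,0 -> not approaching (rel speed -2 <= 0)
Pair (1,2): pos 6,9 vel 0,-4 -> gap=3, closing at 4/unit, collide at t=3/4
Pair (2,3): pos 9,15 vel -4,1 -> not approaching (rel speed -5 <= 0)
Earliest collision: t=3/4 between 1 and 2

Answer: 3/4 1 2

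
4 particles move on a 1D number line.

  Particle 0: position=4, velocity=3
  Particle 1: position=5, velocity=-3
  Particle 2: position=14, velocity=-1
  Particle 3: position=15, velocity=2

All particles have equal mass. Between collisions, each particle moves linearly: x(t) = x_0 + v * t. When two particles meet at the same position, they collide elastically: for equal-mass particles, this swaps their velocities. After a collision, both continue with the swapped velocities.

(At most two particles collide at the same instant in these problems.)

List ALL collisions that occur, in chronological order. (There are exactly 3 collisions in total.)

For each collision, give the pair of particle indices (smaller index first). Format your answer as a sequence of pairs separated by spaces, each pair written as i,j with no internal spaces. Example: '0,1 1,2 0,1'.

Collision at t=1/6: particles 0 and 1 swap velocities; positions: p0=9/2 p1=9/2 p2=83/6 p3=46/3; velocities now: v0=-3 v1=3 v2=-1 v3=2
Collision at t=5/2: particles 1 and 2 swap velocities; positions: p0=-5/2 p1=23/2 p2=23/2 p3=20; velocities now: v0=-3 v1=-1 v2=3 v3=2
Collision at t=11: particles 2 and 3 swap velocities; positions: p0=-28 p1=3 p2=37 p3=37; velocities now: v0=-3 v1=-1 v2=2 v3=3

Answer: 0,1 1,2 2,3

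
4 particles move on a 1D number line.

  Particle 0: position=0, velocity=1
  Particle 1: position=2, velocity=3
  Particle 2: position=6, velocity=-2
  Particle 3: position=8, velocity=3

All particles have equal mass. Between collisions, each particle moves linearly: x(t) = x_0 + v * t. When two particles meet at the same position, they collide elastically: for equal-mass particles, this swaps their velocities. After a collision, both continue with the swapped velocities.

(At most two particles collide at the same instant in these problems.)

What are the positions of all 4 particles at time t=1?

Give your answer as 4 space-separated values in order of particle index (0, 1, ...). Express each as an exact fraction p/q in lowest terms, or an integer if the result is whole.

Collision at t=4/5: particles 1 and 2 swap velocities; positions: p0=4/5 p1=22/5 p2=22/5 p3=52/5; velocities now: v0=1 v1=-2 v2=3 v3=3
Advance to t=1 (no further collisions before then); velocities: v0=1 v1=-2 v2=3 v3=3; positions = 1 4 5 11

Answer: 1 4 5 11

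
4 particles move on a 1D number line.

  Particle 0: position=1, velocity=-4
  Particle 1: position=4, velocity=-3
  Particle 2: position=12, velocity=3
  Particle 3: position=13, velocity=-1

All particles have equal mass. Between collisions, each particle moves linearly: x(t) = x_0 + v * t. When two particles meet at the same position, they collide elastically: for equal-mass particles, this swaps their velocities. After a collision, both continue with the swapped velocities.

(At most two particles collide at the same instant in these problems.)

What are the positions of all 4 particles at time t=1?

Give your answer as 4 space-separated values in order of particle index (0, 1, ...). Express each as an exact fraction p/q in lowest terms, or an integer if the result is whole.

Answer: -3 1 12 15

Derivation:
Collision at t=1/4: particles 2 and 3 swap velocities; positions: p0=0 p1=13/4 p2=51/4 p3=51/4; velocities now: v0=-4 v1=-3 v2=-1 v3=3
Advance to t=1 (no further collisions before then); velocities: v0=-4 v1=-3 v2=-1 v3=3; positions = -3 1 12 15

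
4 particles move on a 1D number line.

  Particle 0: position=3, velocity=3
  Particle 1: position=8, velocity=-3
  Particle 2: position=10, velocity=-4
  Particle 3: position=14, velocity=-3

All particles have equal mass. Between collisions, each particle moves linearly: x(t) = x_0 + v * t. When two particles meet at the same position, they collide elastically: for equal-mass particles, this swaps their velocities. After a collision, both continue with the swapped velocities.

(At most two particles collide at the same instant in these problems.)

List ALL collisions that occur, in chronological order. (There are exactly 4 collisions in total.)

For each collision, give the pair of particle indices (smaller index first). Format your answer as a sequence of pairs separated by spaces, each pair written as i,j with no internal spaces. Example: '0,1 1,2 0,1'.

Collision at t=5/6: particles 0 and 1 swap velocities; positions: p0=11/2 p1=11/2 p2=20/3 p3=23/2; velocities now: v0=-3 v1=3 v2=-4 v3=-3
Collision at t=1: particles 1 and 2 swap velocities; positions: p0=5 p1=6 p2=6 p3=11; velocities now: v0=-3 v1=-4 v2=3 v3=-3
Collision at t=11/6: particles 2 and 3 swap velocities; positions: p0=5/2 p1=8/3 p2=17/2 p3=17/2; velocities now: v0=-3 v1=-4 v2=-3 v3=3
Collision at t=2: particles 0 and 1 swap velocities; positions: p0=2 p1=2 p2=8 p3=9; velocities now: v0=-4 v1=-3 v2=-3 v3=3

Answer: 0,1 1,2 2,3 0,1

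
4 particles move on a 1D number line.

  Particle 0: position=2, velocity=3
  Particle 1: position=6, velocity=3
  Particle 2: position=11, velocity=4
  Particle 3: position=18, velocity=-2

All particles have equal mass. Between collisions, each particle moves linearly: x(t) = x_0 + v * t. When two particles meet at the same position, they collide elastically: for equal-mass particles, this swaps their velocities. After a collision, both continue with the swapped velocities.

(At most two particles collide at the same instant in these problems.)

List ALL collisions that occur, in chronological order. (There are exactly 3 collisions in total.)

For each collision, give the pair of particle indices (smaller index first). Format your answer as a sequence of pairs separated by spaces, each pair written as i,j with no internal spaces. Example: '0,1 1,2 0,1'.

Collision at t=7/6: particles 2 and 3 swap velocities; positions: p0=11/2 p1=19/2 p2=47/3 p3=47/3; velocities now: v0=3 v1=3 v2=-2 v3=4
Collision at t=12/5: particles 1 and 2 swap velocities; positions: p0=46/5 p1=66/5 p2=66/5 p3=103/5; velocities now: v0=3 v1=-2 v2=3 v3=4
Collision at t=16/5: particles 0 and 1 swap velocities; positions: p0=58/5 p1=58/5 p2=78/5 p3=119/5; velocities now: v0=-2 v1=3 v2=3 v3=4

Answer: 2,3 1,2 0,1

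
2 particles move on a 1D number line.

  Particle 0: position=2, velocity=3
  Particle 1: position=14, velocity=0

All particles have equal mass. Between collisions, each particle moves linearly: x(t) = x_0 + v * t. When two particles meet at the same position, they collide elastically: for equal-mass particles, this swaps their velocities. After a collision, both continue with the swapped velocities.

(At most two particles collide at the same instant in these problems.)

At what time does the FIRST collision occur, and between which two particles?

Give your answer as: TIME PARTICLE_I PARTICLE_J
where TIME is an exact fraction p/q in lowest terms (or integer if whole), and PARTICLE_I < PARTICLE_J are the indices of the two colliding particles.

Answer: 4 0 1

Derivation:
Pair (0,1): pos 2,14 vel 3,0 -> gap=12, closing at 3/unit, collide at t=4
Earliest collision: t=4 between 0 and 1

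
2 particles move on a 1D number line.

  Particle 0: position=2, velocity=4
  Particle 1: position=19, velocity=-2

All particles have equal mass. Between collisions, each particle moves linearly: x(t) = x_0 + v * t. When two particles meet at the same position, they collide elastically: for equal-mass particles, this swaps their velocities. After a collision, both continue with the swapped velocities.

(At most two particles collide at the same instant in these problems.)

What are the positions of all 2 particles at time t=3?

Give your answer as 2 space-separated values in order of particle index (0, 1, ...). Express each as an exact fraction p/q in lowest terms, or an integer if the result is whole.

Collision at t=17/6: particles 0 and 1 swap velocities; positions: p0=40/3 p1=40/3; velocities now: v0=-2 v1=4
Advance to t=3 (no further collisions before then); velocities: v0=-2 v1=4; positions = 13 14

Answer: 13 14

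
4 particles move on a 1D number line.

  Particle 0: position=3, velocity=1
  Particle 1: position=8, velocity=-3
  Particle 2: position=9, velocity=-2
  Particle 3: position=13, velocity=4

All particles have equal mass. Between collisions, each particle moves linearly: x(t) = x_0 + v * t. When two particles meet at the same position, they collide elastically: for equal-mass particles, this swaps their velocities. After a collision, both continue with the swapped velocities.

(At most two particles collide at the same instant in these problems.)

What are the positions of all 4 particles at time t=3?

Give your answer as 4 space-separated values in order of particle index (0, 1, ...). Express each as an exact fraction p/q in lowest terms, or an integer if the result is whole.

Collision at t=5/4: particles 0 and 1 swap velocities; positions: p0=17/4 p1=17/4 p2=13/2 p3=18; velocities now: v0=-3 v1=1 v2=-2 v3=4
Collision at t=2: particles 1 and 2 swap velocities; positions: p0=2 p1=5 p2=5 p3=21; velocities now: v0=-3 v1=-2 v2=1 v3=4
Advance to t=3 (no further collisions before then); velocities: v0=-3 v1=-2 v2=1 v3=4; positions = -1 3 6 25

Answer: -1 3 6 25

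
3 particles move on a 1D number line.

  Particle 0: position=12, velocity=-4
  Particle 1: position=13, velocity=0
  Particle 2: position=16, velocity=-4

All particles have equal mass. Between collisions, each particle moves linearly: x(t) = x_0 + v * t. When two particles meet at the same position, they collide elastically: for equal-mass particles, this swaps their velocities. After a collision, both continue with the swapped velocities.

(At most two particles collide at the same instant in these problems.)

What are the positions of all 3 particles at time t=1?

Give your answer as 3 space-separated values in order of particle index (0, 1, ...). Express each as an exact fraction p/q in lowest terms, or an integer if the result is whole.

Collision at t=3/4: particles 1 and 2 swap velocities; positions: p0=9 p1=13 p2=13; velocities now: v0=-4 v1=-4 v2=0
Advance to t=1 (no further collisions before then); velocities: v0=-4 v1=-4 v2=0; positions = 8 12 13

Answer: 8 12 13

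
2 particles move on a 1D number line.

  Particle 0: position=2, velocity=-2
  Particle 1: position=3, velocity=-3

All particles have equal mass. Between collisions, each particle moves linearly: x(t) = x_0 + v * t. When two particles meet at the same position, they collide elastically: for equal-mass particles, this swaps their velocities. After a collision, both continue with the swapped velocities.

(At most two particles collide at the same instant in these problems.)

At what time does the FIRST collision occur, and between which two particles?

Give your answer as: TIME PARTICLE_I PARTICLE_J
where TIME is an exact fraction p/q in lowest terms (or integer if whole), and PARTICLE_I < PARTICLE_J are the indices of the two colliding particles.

Pair (0,1): pos 2,3 vel -2,-3 -> gap=1, closing at 1/unit, collide at t=1
Earliest collision: t=1 between 0 and 1

Answer: 1 0 1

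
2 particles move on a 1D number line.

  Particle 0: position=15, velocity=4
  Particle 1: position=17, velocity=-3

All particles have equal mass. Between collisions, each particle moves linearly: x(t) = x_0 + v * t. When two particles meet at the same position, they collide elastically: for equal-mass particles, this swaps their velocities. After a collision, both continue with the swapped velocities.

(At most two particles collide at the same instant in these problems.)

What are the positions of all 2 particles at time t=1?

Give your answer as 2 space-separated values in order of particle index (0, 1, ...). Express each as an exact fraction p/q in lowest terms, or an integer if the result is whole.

Answer: 14 19

Derivation:
Collision at t=2/7: particles 0 and 1 swap velocities; positions: p0=113/7 p1=113/7; velocities now: v0=-3 v1=4
Advance to t=1 (no further collisions before then); velocities: v0=-3 v1=4; positions = 14 19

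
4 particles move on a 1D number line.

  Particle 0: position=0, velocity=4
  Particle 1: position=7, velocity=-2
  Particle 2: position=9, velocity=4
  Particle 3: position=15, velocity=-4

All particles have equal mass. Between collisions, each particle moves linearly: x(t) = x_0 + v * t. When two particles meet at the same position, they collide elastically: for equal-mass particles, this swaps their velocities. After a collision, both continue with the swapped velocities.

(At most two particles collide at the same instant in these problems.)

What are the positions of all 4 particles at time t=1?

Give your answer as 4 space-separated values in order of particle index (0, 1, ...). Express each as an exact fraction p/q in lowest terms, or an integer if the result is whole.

Collision at t=3/4: particles 2 and 3 swap velocities; positions: p0=3 p1=11/2 p2=12 p3=12; velocities now: v0=4 v1=-2 v2=-4 v3=4
Advance to t=1 (no further collisions before then); velocities: v0=4 v1=-2 v2=-4 v3=4; positions = 4 5 11 13

Answer: 4 5 11 13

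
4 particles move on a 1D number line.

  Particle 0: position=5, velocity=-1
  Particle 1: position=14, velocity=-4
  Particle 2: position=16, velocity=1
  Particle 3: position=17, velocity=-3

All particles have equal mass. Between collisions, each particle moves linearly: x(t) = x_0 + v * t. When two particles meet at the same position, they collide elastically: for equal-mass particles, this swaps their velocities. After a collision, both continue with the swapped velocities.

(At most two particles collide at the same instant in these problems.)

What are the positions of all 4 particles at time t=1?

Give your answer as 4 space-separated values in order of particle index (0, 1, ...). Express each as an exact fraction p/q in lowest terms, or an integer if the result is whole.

Answer: 4 10 14 17

Derivation:
Collision at t=1/4: particles 2 and 3 swap velocities; positions: p0=19/4 p1=13 p2=65/4 p3=65/4; velocities now: v0=-1 v1=-4 v2=-3 v3=1
Advance to t=1 (no further collisions before then); velocities: v0=-1 v1=-4 v2=-3 v3=1; positions = 4 10 14 17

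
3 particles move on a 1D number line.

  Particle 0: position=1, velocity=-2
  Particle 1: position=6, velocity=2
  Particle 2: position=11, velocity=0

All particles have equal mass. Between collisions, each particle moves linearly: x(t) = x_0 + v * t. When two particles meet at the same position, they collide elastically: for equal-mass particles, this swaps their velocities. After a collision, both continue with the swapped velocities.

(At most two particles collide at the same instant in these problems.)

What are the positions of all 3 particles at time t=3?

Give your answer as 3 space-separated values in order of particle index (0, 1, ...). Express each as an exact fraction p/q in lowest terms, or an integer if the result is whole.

Collision at t=5/2: particles 1 and 2 swap velocities; positions: p0=-4 p1=11 p2=11; velocities now: v0=-2 v1=0 v2=2
Advance to t=3 (no further collisions before then); velocities: v0=-2 v1=0 v2=2; positions = -5 11 12

Answer: -5 11 12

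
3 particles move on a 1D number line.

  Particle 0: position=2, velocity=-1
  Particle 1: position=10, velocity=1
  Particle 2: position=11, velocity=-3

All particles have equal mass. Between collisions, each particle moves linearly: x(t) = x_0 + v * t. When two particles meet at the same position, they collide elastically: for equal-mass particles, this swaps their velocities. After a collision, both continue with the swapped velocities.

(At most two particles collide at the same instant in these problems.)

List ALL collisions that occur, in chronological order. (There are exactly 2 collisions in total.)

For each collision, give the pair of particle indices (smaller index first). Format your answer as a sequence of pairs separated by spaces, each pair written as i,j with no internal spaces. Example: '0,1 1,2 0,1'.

Answer: 1,2 0,1

Derivation:
Collision at t=1/4: particles 1 and 2 swap velocities; positions: p0=7/4 p1=41/4 p2=41/4; velocities now: v0=-1 v1=-3 v2=1
Collision at t=9/2: particles 0 and 1 swap velocities; positions: p0=-5/2 p1=-5/2 p2=29/2; velocities now: v0=-3 v1=-1 v2=1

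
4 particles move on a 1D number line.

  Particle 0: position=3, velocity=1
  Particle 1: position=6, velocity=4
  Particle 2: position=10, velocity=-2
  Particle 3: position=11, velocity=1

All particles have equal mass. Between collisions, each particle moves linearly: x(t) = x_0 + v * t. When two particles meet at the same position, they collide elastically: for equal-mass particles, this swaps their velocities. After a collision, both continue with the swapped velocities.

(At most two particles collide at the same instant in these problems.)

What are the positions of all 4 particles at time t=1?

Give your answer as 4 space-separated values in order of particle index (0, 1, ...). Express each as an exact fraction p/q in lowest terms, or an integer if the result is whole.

Collision at t=2/3: particles 1 and 2 swap velocities; positions: p0=11/3 p1=26/3 p2=26/3 p3=35/3; velocities now: v0=1 v1=-2 v2=4 v3=1
Advance to t=1 (no further collisions before then); velocities: v0=1 v1=-2 v2=4 v3=1; positions = 4 8 10 12

Answer: 4 8 10 12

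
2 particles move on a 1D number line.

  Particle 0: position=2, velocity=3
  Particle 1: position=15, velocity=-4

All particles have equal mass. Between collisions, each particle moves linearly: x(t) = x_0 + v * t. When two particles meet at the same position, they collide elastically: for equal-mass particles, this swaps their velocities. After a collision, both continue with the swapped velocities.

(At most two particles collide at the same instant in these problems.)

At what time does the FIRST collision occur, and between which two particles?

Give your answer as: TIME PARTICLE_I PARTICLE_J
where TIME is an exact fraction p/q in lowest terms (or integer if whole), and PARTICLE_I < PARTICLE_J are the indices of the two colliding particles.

Pair (0,1): pos 2,15 vel 3,-4 -> gap=13, closing at 7/unit, collide at t=13/7
Earliest collision: t=13/7 between 0 and 1

Answer: 13/7 0 1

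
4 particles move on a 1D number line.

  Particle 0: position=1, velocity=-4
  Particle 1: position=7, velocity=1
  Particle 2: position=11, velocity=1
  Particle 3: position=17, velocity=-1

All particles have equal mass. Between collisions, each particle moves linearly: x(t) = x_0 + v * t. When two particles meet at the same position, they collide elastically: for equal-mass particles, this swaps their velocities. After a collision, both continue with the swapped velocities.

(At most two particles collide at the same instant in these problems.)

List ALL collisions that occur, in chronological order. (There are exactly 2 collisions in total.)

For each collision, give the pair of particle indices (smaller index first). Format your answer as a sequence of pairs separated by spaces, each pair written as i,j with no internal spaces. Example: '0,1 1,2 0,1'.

Answer: 2,3 1,2

Derivation:
Collision at t=3: particles 2 and 3 swap velocities; positions: p0=-11 p1=10 p2=14 p3=14; velocities now: v0=-4 v1=1 v2=-1 v3=1
Collision at t=5: particles 1 and 2 swap velocities; positions: p0=-19 p1=12 p2=12 p3=16; velocities now: v0=-4 v1=-1 v2=1 v3=1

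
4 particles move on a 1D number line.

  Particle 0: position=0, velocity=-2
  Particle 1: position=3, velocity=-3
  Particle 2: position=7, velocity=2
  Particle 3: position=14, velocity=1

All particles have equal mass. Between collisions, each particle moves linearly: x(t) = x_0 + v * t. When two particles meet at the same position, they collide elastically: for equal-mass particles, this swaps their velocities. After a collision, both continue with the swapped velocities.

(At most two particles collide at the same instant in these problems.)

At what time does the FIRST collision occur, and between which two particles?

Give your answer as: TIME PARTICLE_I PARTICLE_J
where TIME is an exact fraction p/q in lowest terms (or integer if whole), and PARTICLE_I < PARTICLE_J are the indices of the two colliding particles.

Answer: 3 0 1

Derivation:
Pair (0,1): pos 0,3 vel -2,-3 -> gap=3, closing at 1/unit, collide at t=3
Pair (1,2): pos 3,7 vel -3,2 -> not approaching (rel speed -5 <= 0)
Pair (2,3): pos 7,14 vel 2,1 -> gap=7, closing at 1/unit, collide at t=7
Earliest collision: t=3 between 0 and 1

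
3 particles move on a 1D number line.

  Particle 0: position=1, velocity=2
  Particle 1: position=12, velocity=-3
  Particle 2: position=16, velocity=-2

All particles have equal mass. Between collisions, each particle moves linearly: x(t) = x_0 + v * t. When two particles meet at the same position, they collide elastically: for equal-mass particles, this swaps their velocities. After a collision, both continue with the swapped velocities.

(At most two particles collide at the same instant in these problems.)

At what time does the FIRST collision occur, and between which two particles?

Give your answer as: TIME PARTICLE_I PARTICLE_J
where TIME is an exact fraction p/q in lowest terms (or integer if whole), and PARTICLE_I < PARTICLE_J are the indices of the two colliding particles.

Answer: 11/5 0 1

Derivation:
Pair (0,1): pos 1,12 vel 2,-3 -> gap=11, closing at 5/unit, collide at t=11/5
Pair (1,2): pos 12,16 vel -3,-2 -> not approaching (rel speed -1 <= 0)
Earliest collision: t=11/5 between 0 and 1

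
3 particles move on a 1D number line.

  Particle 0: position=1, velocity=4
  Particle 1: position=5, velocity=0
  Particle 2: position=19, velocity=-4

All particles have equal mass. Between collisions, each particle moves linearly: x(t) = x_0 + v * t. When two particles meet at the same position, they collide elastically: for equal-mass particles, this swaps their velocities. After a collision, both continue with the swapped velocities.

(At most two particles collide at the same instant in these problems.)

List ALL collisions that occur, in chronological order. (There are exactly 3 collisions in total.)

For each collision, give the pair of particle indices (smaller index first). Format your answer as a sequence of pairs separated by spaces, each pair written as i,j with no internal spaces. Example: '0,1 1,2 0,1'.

Collision at t=1: particles 0 and 1 swap velocities; positions: p0=5 p1=5 p2=15; velocities now: v0=0 v1=4 v2=-4
Collision at t=9/4: particles 1 and 2 swap velocities; positions: p0=5 p1=10 p2=10; velocities now: v0=0 v1=-4 v2=4
Collision at t=7/2: particles 0 and 1 swap velocities; positions: p0=5 p1=5 p2=15; velocities now: v0=-4 v1=0 v2=4

Answer: 0,1 1,2 0,1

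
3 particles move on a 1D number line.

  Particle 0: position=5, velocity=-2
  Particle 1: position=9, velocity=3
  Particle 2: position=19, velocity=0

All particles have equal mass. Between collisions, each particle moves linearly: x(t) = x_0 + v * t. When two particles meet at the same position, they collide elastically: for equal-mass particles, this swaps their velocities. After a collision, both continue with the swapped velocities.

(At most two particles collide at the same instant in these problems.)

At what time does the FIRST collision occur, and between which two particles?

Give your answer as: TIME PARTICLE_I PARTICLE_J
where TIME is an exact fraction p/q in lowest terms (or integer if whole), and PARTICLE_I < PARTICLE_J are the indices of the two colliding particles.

Pair (0,1): pos 5,9 vel -2,3 -> not approaching (rel speed -5 <= 0)
Pair (1,2): pos 9,19 vel 3,0 -> gap=10, closing at 3/unit, collide at t=10/3
Earliest collision: t=10/3 between 1 and 2

Answer: 10/3 1 2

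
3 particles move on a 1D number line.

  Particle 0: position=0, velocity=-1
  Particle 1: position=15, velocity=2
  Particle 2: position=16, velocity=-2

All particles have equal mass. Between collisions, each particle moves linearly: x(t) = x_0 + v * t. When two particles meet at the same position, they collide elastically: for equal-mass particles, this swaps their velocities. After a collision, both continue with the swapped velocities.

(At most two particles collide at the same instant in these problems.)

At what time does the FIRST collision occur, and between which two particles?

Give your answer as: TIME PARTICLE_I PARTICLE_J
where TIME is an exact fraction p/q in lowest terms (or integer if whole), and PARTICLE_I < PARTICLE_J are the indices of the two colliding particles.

Answer: 1/4 1 2

Derivation:
Pair (0,1): pos 0,15 vel -1,2 -> not approaching (rel speed -3 <= 0)
Pair (1,2): pos 15,16 vel 2,-2 -> gap=1, closing at 4/unit, collide at t=1/4
Earliest collision: t=1/4 between 1 and 2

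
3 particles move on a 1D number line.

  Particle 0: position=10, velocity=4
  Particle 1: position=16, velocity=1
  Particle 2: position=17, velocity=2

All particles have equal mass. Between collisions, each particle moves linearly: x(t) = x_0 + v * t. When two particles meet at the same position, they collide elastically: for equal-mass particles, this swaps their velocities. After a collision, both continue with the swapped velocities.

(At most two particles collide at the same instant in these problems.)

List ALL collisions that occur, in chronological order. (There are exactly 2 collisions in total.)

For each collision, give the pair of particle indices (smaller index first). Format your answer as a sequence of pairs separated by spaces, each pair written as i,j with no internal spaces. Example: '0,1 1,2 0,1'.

Collision at t=2: particles 0 and 1 swap velocities; positions: p0=18 p1=18 p2=21; velocities now: v0=1 v1=4 v2=2
Collision at t=7/2: particles 1 and 2 swap velocities; positions: p0=39/2 p1=24 p2=24; velocities now: v0=1 v1=2 v2=4

Answer: 0,1 1,2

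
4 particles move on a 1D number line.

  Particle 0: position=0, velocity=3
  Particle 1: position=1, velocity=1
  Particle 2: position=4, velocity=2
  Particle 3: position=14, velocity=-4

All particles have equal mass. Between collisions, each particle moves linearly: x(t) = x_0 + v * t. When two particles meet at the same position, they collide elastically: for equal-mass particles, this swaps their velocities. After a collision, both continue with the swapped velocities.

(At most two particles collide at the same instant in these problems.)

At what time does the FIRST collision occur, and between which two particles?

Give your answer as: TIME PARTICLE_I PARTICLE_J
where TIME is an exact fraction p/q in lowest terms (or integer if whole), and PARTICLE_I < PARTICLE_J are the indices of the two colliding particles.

Answer: 1/2 0 1

Derivation:
Pair (0,1): pos 0,1 vel 3,1 -> gap=1, closing at 2/unit, collide at t=1/2
Pair (1,2): pos 1,4 vel 1,2 -> not approaching (rel speed -1 <= 0)
Pair (2,3): pos 4,14 vel 2,-4 -> gap=10, closing at 6/unit, collide at t=5/3
Earliest collision: t=1/2 between 0 and 1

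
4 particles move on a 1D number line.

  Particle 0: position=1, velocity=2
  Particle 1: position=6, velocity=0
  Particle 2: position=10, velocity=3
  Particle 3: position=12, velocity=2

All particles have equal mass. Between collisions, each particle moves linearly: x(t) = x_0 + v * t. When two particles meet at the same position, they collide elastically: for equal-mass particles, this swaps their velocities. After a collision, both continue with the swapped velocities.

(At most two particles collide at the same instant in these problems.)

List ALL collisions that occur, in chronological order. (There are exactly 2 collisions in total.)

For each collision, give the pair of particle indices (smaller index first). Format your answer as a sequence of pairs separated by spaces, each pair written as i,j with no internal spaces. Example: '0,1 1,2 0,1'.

Answer: 2,3 0,1

Derivation:
Collision at t=2: particles 2 and 3 swap velocities; positions: p0=5 p1=6 p2=16 p3=16; velocities now: v0=2 v1=0 v2=2 v3=3
Collision at t=5/2: particles 0 and 1 swap velocities; positions: p0=6 p1=6 p2=17 p3=35/2; velocities now: v0=0 v1=2 v2=2 v3=3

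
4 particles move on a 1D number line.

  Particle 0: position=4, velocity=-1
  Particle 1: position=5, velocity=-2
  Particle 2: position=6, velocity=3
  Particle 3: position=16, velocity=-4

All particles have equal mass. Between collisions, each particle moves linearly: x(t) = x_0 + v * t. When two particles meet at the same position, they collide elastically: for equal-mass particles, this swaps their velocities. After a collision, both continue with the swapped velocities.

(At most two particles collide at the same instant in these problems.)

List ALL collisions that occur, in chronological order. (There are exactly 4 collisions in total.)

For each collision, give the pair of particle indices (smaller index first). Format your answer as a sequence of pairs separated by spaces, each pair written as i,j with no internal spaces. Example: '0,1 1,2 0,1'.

Answer: 0,1 2,3 1,2 0,1

Derivation:
Collision at t=1: particles 0 and 1 swap velocities; positions: p0=3 p1=3 p2=9 p3=12; velocities now: v0=-2 v1=-1 v2=3 v3=-4
Collision at t=10/7: particles 2 and 3 swap velocities; positions: p0=15/7 p1=18/7 p2=72/7 p3=72/7; velocities now: v0=-2 v1=-1 v2=-4 v3=3
Collision at t=4: particles 1 and 2 swap velocities; positions: p0=-3 p1=0 p2=0 p3=18; velocities now: v0=-2 v1=-4 v2=-1 v3=3
Collision at t=11/2: particles 0 and 1 swap velocities; positions: p0=-6 p1=-6 p2=-3/2 p3=45/2; velocities now: v0=-4 v1=-2 v2=-1 v3=3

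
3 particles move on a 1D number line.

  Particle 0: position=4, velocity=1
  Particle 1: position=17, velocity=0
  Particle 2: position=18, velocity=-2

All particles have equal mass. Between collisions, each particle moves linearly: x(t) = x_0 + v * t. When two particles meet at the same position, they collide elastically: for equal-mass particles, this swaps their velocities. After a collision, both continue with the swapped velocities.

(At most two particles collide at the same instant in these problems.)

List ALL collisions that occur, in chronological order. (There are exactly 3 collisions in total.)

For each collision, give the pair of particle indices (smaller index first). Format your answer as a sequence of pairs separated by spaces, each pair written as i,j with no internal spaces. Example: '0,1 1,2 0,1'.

Answer: 1,2 0,1 1,2

Derivation:
Collision at t=1/2: particles 1 and 2 swap velocities; positions: p0=9/2 p1=17 p2=17; velocities now: v0=1 v1=-2 v2=0
Collision at t=14/3: particles 0 and 1 swap velocities; positions: p0=26/3 p1=26/3 p2=17; velocities now: v0=-2 v1=1 v2=0
Collision at t=13: particles 1 and 2 swap velocities; positions: p0=-8 p1=17 p2=17; velocities now: v0=-2 v1=0 v2=1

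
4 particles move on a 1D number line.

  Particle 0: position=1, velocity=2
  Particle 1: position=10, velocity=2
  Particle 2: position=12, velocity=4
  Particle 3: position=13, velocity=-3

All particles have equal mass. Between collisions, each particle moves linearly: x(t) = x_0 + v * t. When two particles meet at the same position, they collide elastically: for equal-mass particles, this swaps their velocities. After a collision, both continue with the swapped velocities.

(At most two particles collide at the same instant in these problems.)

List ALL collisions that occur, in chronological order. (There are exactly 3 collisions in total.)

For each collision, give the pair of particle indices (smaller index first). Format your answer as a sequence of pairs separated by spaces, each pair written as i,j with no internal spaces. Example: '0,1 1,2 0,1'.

Answer: 2,3 1,2 0,1

Derivation:
Collision at t=1/7: particles 2 and 3 swap velocities; positions: p0=9/7 p1=72/7 p2=88/7 p3=88/7; velocities now: v0=2 v1=2 v2=-3 v3=4
Collision at t=3/5: particles 1 and 2 swap velocities; positions: p0=11/5 p1=56/5 p2=56/5 p3=72/5; velocities now: v0=2 v1=-3 v2=2 v3=4
Collision at t=12/5: particles 0 and 1 swap velocities; positions: p0=29/5 p1=29/5 p2=74/5 p3=108/5; velocities now: v0=-3 v1=2 v2=2 v3=4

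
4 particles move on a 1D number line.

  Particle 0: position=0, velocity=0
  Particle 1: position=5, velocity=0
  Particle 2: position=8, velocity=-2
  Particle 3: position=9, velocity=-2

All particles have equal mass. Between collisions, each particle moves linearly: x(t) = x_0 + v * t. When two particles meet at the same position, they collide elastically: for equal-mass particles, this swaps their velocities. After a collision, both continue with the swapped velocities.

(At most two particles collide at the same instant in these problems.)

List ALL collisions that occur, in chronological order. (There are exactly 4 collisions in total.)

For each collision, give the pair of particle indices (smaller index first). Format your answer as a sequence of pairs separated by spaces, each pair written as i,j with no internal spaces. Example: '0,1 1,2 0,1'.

Answer: 1,2 2,3 0,1 1,2

Derivation:
Collision at t=3/2: particles 1 and 2 swap velocities; positions: p0=0 p1=5 p2=5 p3=6; velocities now: v0=0 v1=-2 v2=0 v3=-2
Collision at t=2: particles 2 and 3 swap velocities; positions: p0=0 p1=4 p2=5 p3=5; velocities now: v0=0 v1=-2 v2=-2 v3=0
Collision at t=4: particles 0 and 1 swap velocities; positions: p0=0 p1=0 p2=1 p3=5; velocities now: v0=-2 v1=0 v2=-2 v3=0
Collision at t=9/2: particles 1 and 2 swap velocities; positions: p0=-1 p1=0 p2=0 p3=5; velocities now: v0=-2 v1=-2 v2=0 v3=0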